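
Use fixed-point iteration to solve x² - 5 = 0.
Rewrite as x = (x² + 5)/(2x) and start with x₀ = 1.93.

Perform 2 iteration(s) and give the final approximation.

Equation: x² - 5 = 0
Fixed-point form: x = (x² + 5)/(2x)
x₀ = 1.93

x_1 = g(1.930000) = 2.260337
x_2 = g(2.260337) = 2.236198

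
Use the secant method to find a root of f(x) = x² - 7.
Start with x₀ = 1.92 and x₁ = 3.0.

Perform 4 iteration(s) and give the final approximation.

f(x) = x² - 7
x₀ = 1.92, x₁ = 3.0

Secant formula: x_{n+1} = x_n - f(x_n)(x_n - x_{n-1})/(f(x_n) - f(x_{n-1}))

Iteration 1:
  f(1.920000) = -3.313600
  f(3.000000) = 2.000000
  x_2 = 3.000000 - 2.000000×(3.000000 - 1.920000)/(2.000000 - (-3.313600))
       = 2.593496
Iteration 2:
  f(3.000000) = 2.000000
  f(2.593496) = -0.273779
  x_3 = 2.593496 - (-0.273779)×(2.593496 - 3.000000)/(-0.273779 - 2.000000)
       = 2.642442
Iteration 3:
  f(2.593496) = -0.273779
  f(2.642442) = -0.017501
  x_4 = 2.642442 - (-0.017501)×(2.642442 - 2.593496)/(-0.017501 - (-0.273779))
       = 2.645784
Iteration 4:
  f(2.642442) = -0.017501
  f(2.645784) = 0.000175
  x_5 = 2.645784 - 0.000175×(2.645784 - 2.642442)/(0.000175 - (-0.017501))
       = 2.645751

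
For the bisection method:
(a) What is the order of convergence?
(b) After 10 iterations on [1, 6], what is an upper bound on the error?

(a) Bisection has linear (order 1) convergence; the error is halved each step.

(b) Error bound = (b-a)/2^n = (6 - 1)/2^{10}
    = 5/2^{10}

(a) 1 (linear); (b) error ≤ 4.88e-03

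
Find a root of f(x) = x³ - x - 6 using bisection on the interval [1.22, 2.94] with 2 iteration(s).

f(x) = x³ - x - 6
Initial interval: [1.22, 2.94]

Iteration 1:
  c_1 = (1.220000 + 2.940000)/2 = 2.080000
  f(c_1) = f(2.080000) = 0.918912
  f(a) × f(c) < 0, new interval: [1.220000, 2.080000]
Iteration 2:
  c_2 = (1.220000 + 2.080000)/2 = 1.650000
  f(c_2) = f(1.650000) = -3.157875
  f(a) × f(c) ≥ 0, new interval: [1.650000, 2.080000]

After 2 iteration(s), the approximation is c_2 = 1.650000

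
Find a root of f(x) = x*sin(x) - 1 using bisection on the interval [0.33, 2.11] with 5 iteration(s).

f(x) = x*sin(x) - 1
Initial interval: [0.33, 2.11]

Iteration 1:
  c_1 = (0.330000 + 2.110000)/2 = 1.220000
  f(c_1) = f(1.220000) = 0.145701
  f(a) × f(c) < 0, new interval: [0.330000, 1.220000]
Iteration 2:
  c_2 = (0.330000 + 1.220000)/2 = 0.775000
  f(c_2) = f(0.775000) = -0.457720
  f(a) × f(c) ≥ 0, new interval: [0.775000, 1.220000]
Iteration 3:
  c_3 = (0.775000 + 1.220000)/2 = 0.997500
  f(c_3) = f(0.997500) = -0.161983
  f(a) × f(c) ≥ 0, new interval: [0.997500, 1.220000]
Iteration 4:
  c_4 = (0.997500 + 1.220000)/2 = 1.108750
  f(c_4) = f(1.108750) = -0.007511
  f(a) × f(c) ≥ 0, new interval: [1.108750, 1.220000]
Iteration 5:
  c_5 = (1.108750 + 1.220000)/2 = 1.164375
  f(c_5) = f(1.164375) = 0.069527
  f(a) × f(c) < 0, new interval: [1.108750, 1.164375]

After 5 iteration(s), the approximation is c_5 = 1.164375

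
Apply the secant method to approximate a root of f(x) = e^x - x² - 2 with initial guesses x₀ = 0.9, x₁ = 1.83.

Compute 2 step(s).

f(x) = e^x - x² - 2
x₀ = 0.9, x₁ = 1.83

Secant formula: x_{n+1} = x_n - f(x_n)(x_n - x_{n-1})/(f(x_n) - f(x_{n-1}))

Iteration 1:
  f(0.900000) = -0.350397
  f(1.830000) = 0.884987
  x_2 = 1.830000 - 0.884987×(1.830000 - 0.900000)/(0.884987 - (-0.350397))
       = 1.163780
Iteration 2:
  f(1.830000) = 0.884987
  f(1.163780) = -0.152370
  x_3 = 1.163780 - (-0.152370)×(1.163780 - 1.830000)/(-0.152370 - 0.884987)
       = 1.261636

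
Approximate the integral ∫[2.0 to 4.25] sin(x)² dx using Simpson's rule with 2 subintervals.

f(x) = sin(x)²
a = 2.0, b = 4.25, n = 2
h = (b - a)/n = 1.125000

Simpson's rule: (h/3)[f(x₀) + 4f(x₁) + 2f(x₂) + ... + f(xₙ)]

x_0 = 2.0000, f(x_0) = 0.826822, coefficient = 1
x_1 = 3.1250, f(x_1) = 0.000275, coefficient = 4
x_2 = 4.2500, f(x_2) = 0.801006, coefficient = 1

I ≈ (1.125000/3) × 1.628929 = 0.610848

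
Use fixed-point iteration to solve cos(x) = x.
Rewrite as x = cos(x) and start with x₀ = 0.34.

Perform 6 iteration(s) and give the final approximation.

Equation: cos(x) = x
Fixed-point form: x = cos(x)
x₀ = 0.34

x_1 = g(0.340000) = 0.942755
x_2 = g(0.942755) = 0.587561
x_3 = g(0.587561) = 0.832295
x_4 = g(0.832295) = 0.673180
x_5 = g(0.673180) = 0.781843
x_6 = g(0.781843) = 0.709616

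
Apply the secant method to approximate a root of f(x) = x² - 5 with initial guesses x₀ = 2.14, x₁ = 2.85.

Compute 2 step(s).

f(x) = x² - 5
x₀ = 2.14, x₁ = 2.85

Secant formula: x_{n+1} = x_n - f(x_n)(x_n - x_{n-1})/(f(x_n) - f(x_{n-1}))

Iteration 1:
  f(2.140000) = -0.420400
  f(2.850000) = 3.122500
  x_2 = 2.850000 - 3.122500×(2.850000 - 2.140000)/(3.122500 - (-0.420400))
       = 2.224248
Iteration 2:
  f(2.850000) = 3.122500
  f(2.224248) = -0.052719
  x_3 = 2.224248 - (-0.052719)×(2.224248 - 2.850000)/(-0.052719 - 3.122500)
       = 2.234638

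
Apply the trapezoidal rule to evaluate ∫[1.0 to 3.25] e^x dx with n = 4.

f(x) = e^x
a = 1.0, b = 3.25, n = 4
h = (b - a)/n = 0.562500

Trapezoidal rule: (h/2)[f(x₀) + 2f(x₁) + 2f(x₂) + ... + f(xₙ)]

x_0 = 1.0000, f(x_0) = 2.718282, coefficient = 1
x_1 = 1.5625, f(x_1) = 4.770733, coefficient = 2
x_2 = 2.1250, f(x_2) = 8.372897, coefficient = 2
x_3 = 2.6875, f(x_3) = 14.694893, coefficient = 2
x_4 = 3.2500, f(x_4) = 25.790340, coefficient = 1

I ≈ (0.562500/2) × 84.185669 = 23.677219
Exact value: 23.072058
Error: 0.605161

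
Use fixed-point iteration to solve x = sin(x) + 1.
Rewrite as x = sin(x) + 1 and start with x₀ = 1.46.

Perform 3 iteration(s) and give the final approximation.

Equation: x = sin(x) + 1
Fixed-point form: x = sin(x) + 1
x₀ = 1.46

x_1 = g(1.460000) = 1.993868
x_2 = g(1.993868) = 1.911832
x_3 = g(1.911832) = 1.942409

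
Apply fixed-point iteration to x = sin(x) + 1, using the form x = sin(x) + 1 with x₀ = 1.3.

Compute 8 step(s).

Equation: x = sin(x) + 1
Fixed-point form: x = sin(x) + 1
x₀ = 1.3

x_1 = g(1.300000) = 1.963558
x_2 = g(1.963558) = 1.923856
x_3 = g(1.923856) = 1.938319
x_4 = g(1.938319) = 1.933220
x_5 = g(1.933220) = 1.935040
x_6 = g(1.935040) = 1.934393
x_7 = g(1.934393) = 1.934624
x_8 = g(1.934624) = 1.934542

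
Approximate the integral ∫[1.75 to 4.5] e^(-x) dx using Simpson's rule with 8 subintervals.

f(x) = e^(-x)
a = 1.75, b = 4.5, n = 8
h = (b - a)/n = 0.343750

Simpson's rule: (h/3)[f(x₀) + 4f(x₁) + 2f(x₂) + ... + f(xₙ)]

x_0 = 1.7500, f(x_0) = 0.173774, coefficient = 1
x_1 = 2.0938, f(x_1) = 0.123224, coefficient = 4
x_2 = 2.4375, f(x_2) = 0.087379, coefficient = 2
x_3 = 2.7812, f(x_3) = 0.061961, coefficient = 4
x_4 = 3.1250, f(x_4) = 0.043937, coefficient = 2
x_5 = 3.4688, f(x_5) = 0.031156, coefficient = 4
x_6 = 3.8125, f(x_6) = 0.022093, coefficient = 2
x_7 = 4.1562, f(x_7) = 0.015666, coefficient = 4
x_8 = 4.5000, f(x_8) = 0.011109, coefficient = 1

I ≈ (0.343750/3) × 1.419730 = 0.162677
Exact value: 0.162665
Error: 0.000012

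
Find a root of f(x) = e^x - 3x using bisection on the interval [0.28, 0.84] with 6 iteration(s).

f(x) = e^x - 3x
Initial interval: [0.28, 0.84]

Iteration 1:
  c_1 = (0.280000 + 0.840000)/2 = 0.560000
  f(c_1) = f(0.560000) = 0.070673
  f(a) × f(c) ≥ 0, new interval: [0.560000, 0.840000]
Iteration 2:
  c_2 = (0.560000 + 0.840000)/2 = 0.700000
  f(c_2) = f(0.700000) = -0.086247
  f(a) × f(c) < 0, new interval: [0.560000, 0.700000]
Iteration 3:
  c_3 = (0.560000 + 0.700000)/2 = 0.630000
  f(c_3) = f(0.630000) = -0.012389
  f(a) × f(c) < 0, new interval: [0.560000, 0.630000]
Iteration 4:
  c_4 = (0.560000 + 0.630000)/2 = 0.595000
  f(c_4) = f(0.595000) = 0.028031
  f(a) × f(c) ≥ 0, new interval: [0.595000, 0.630000]
Iteration 5:
  c_5 = (0.595000 + 0.630000)/2 = 0.612500
  f(c_5) = f(0.612500) = 0.007538
  f(a) × f(c) ≥ 0, new interval: [0.612500, 0.630000]
Iteration 6:
  c_6 = (0.612500 + 0.630000)/2 = 0.621250
  f(c_6) = f(0.621250) = -0.002497
  f(a) × f(c) < 0, new interval: [0.612500, 0.621250]

After 6 iteration(s), the approximation is c_6 = 0.621250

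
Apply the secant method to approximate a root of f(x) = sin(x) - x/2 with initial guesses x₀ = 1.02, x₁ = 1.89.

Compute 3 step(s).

f(x) = sin(x) - x/2
x₀ = 1.02, x₁ = 1.89

Secant formula: x_{n+1} = x_n - f(x_n)(x_n - x_{n-1})/(f(x_n) - f(x_{n-1}))

Iteration 1:
  f(1.020000) = 0.342108
  f(1.890000) = 0.004486
  x_2 = 1.890000 - 0.004486×(1.890000 - 1.020000)/(0.004486 - 0.342108)
       = 1.901559
Iteration 2:
  f(1.890000) = 0.004486
  f(1.901559) = -0.004984
  x_3 = 1.901559 - (-0.004984)×(1.901559 - 1.890000)/(-0.004984 - 0.004486)
       = 1.895475
Iteration 3:
  f(1.901559) = -0.004984
  f(1.895475) = 0.000016
  x_4 = 1.895475 - 0.000016×(1.895475 - 1.901559)/(0.000016 - (-0.004984))
       = 1.895494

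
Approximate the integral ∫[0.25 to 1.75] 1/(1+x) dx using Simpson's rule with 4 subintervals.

f(x) = 1/(1+x)
a = 0.25, b = 1.75, n = 4
h = (b - a)/n = 0.375000

Simpson's rule: (h/3)[f(x₀) + 4f(x₁) + 2f(x₂) + ... + f(xₙ)]

x_0 = 0.2500, f(x_0) = 0.800000, coefficient = 1
x_1 = 0.6250, f(x_1) = 0.615385, coefficient = 4
x_2 = 1.0000, f(x_2) = 0.500000, coefficient = 2
x_3 = 1.3750, f(x_3) = 0.421053, coefficient = 4
x_4 = 1.7500, f(x_4) = 0.363636, coefficient = 1

I ≈ (0.375000/3) × 6.309385 = 0.788673
Exact value: 0.788457
Error: 0.000216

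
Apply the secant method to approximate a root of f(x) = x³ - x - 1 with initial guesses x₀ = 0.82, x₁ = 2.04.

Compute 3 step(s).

f(x) = x³ - x - 1
x₀ = 0.82, x₁ = 2.04

Secant formula: x_{n+1} = x_n - f(x_n)(x_n - x_{n-1})/(f(x_n) - f(x_{n-1}))

Iteration 1:
  f(0.820000) = -1.268632
  f(2.040000) = 5.449664
  x_2 = 2.040000 - 5.449664×(2.040000 - 0.820000)/(5.449664 - (-1.268632))
       = 1.050376
Iteration 2:
  f(2.040000) = 5.449664
  f(1.050376) = -0.891508
  x_3 = 1.050376 - (-0.891508)×(1.050376 - 2.040000)/(-0.891508 - 5.449664)
       = 1.189507
Iteration 3:
  f(1.050376) = -0.891508
  f(1.189507) = -0.506441
  x_4 = 1.189507 - (-0.506441)×(1.189507 - 1.050376)/(-0.506441 - (-0.891508))
       = 1.372493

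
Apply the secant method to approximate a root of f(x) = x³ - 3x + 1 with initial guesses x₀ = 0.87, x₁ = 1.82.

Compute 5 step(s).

f(x) = x³ - 3x + 1
x₀ = 0.87, x₁ = 1.82

Secant formula: x_{n+1} = x_n - f(x_n)(x_n - x_{n-1})/(f(x_n) - f(x_{n-1}))

Iteration 1:
  f(0.870000) = -0.951497
  f(1.820000) = 1.568568
  x_2 = 1.820000 - 1.568568×(1.820000 - 0.870000)/(1.568568 - (-0.951497))
       = 1.228690
Iteration 2:
  f(1.820000) = 1.568568
  f(1.228690) = -0.831142
  x_3 = 1.228690 - (-0.831142)×(1.228690 - 1.820000)/(-0.831142 - 1.568568)
       = 1.433491
Iteration 3:
  f(1.228690) = -0.831142
  f(1.433491) = -0.354798
  x_4 = 1.433491 - (-0.354798)×(1.433491 - 1.228690)/(-0.354798 - (-0.831142))
       = 1.586034
Iteration 4:
  f(1.433491) = -0.354798
  f(1.586034) = 0.231571
  x_5 = 1.586034 - 0.231571×(1.586034 - 1.433491)/(0.231571 - (-0.354798))
       = 1.525791
Iteration 5:
  f(1.586034) = 0.231571
  f(1.525791) = -0.025274
  x_6 = 1.525791 - (-0.025274)×(1.525791 - 1.586034)/(-0.025274 - 0.231571)
       = 1.531719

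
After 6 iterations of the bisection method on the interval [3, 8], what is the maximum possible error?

Bisection error bound: |error| ≤ (b-a)/2^n
|error| ≤ (8 - 3)/2^6 = 5/2^6
|error| ≤ 0.0781250000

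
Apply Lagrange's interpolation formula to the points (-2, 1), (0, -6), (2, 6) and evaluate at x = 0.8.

Lagrange interpolation formula:
P(x) = Σ yᵢ × Lᵢ(x)
where Lᵢ(x) = Π_{j≠i} (x - xⱼ)/(xᵢ - xⱼ)

L_0(0.8) = (0.8 - 0)/(-2 - 0) × (0.8 - 2)/(-2 - 2) = -0.120000
L_1(0.8) = (0.8 - (-2))/(0 - (-2)) × (0.8 - 2)/(0 - 2) = 0.840000
L_2(0.8) = (0.8 - (-2))/(2 - (-2)) × (0.8 - 0)/(2 - 0) = 0.280000

P(0.8) = 1×L_0(0.8) + (-6)×L_1(0.8) + 6×L_2(0.8)
P(0.8) = -3.480000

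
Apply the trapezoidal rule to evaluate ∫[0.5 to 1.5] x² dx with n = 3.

f(x) = x²
a = 0.5, b = 1.5, n = 3
h = (b - a)/n = 0.333333

Trapezoidal rule: (h/2)[f(x₀) + 2f(x₁) + 2f(x₂) + ... + f(xₙ)]

x_0 = 0.5000, f(x_0) = 0.250000, coefficient = 1
x_1 = 0.8333, f(x_1) = 0.694444, coefficient = 2
x_2 = 1.1667, f(x_2) = 1.361111, coefficient = 2
x_3 = 1.5000, f(x_3) = 2.250000, coefficient = 1

I ≈ (0.333333/2) × 6.611111 = 1.101852
Exact value: 1.083333
Error: 0.018519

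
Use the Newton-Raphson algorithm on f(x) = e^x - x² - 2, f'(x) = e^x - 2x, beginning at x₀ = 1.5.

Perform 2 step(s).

f(x) = e^x - x² - 2
f'(x) = e^x - 2x
x₀ = 1.5

Newton-Raphson formula: x_{n+1} = x_n - f(x_n)/f'(x_n)

Iteration 1:
  f(1.500000) = 0.231689
  f'(1.500000) = 1.481689
  x_1 = 1.500000 - 0.231689/1.481689 = 1.343632
Iteration 2:
  f(1.343632) = 0.027592
  f'(1.343632) = 1.145675
  x_2 = 1.343632 - 0.027592/1.145675 = 1.319548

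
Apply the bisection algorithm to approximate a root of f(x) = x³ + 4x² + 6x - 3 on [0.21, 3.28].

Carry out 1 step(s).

f(x) = x³ + 4x² + 6x - 3
Initial interval: [0.21, 3.28]

Iteration 1:
  c_1 = (0.210000 + 3.280000)/2 = 1.745000
  f(c_1) = f(1.745000) = 24.963669
  f(a) × f(c) < 0, new interval: [0.210000, 1.745000]

After 1 iteration(s), the approximation is c_1 = 1.745000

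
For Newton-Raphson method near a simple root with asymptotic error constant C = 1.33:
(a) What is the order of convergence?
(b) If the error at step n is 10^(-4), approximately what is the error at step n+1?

(a) Newton-Raphson has quadratic (order 2) convergence near simple roots.
    This means |e_{n+1}| ≈ C|e_n|².

(b) With |e_n| = 10^(-4) and C = 1.33:
    |e_{n+1}| ≈ 1.33 × (10^(-4))² = 1.33 × 10^(-8)

(a) 2 (quadratic); (b) |e_{n+1}| ≈ 1.330e-08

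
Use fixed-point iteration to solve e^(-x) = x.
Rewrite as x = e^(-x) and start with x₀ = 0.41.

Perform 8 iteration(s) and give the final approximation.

Equation: e^(-x) = x
Fixed-point form: x = e^(-x)
x₀ = 0.41

x_1 = g(0.410000) = 0.663650
x_2 = g(0.663650) = 0.514968
x_3 = g(0.514968) = 0.597520
x_4 = g(0.597520) = 0.550175
x_5 = g(0.550175) = 0.576849
x_6 = g(0.576849) = 0.561665
x_7 = g(0.561665) = 0.570259
x_8 = g(0.570259) = 0.565379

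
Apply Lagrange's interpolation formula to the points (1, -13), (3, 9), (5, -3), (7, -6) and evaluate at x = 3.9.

Lagrange interpolation formula:
P(x) = Σ yᵢ × Lᵢ(x)
where Lᵢ(x) = Π_{j≠i} (x - xⱼ)/(xᵢ - xⱼ)

L_0(3.9) = (3.9 - 3)/(1 - 3) × (3.9 - 5)/(1 - 5) × (3.9 - 7)/(1 - 7) = -0.063938
L_1(3.9) = (3.9 - 1)/(3 - 1) × (3.9 - 5)/(3 - 5) × (3.9 - 7)/(3 - 7) = 0.618062
L_2(3.9) = (3.9 - 1)/(5 - 1) × (3.9 - 3)/(5 - 3) × (3.9 - 7)/(5 - 7) = 0.505687
L_3(3.9) = (3.9 - 1)/(7 - 1) × (3.9 - 3)/(7 - 3) × (3.9 - 5)/(7 - 5) = -0.059812

P(3.9) = (-13)×L_0(3.9) + 9×L_1(3.9) + (-3)×L_2(3.9) + (-6)×L_3(3.9)
P(3.9) = 5.235563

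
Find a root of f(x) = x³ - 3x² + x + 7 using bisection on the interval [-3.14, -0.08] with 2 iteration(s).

f(x) = x³ - 3x² + x + 7
Initial interval: [-3.14, -0.08]

Iteration 1:
  c_1 = (-3.140000 + (-0.080000))/2 = -1.610000
  f(c_1) = f(-1.610000) = -6.559581
  f(a) × f(c) ≥ 0, new interval: [-1.610000, -0.080000]
Iteration 2:
  c_2 = (-1.610000 + (-0.080000))/2 = -0.845000
  f(c_2) = f(-0.845000) = 3.409574
  f(a) × f(c) < 0, new interval: [-1.610000, -0.845000]

After 2 iteration(s), the approximation is c_2 = -0.845000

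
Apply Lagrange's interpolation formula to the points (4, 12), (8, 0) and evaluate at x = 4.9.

Lagrange interpolation formula:
P(x) = Σ yᵢ × Lᵢ(x)
where Lᵢ(x) = Π_{j≠i} (x - xⱼ)/(xᵢ - xⱼ)

L_0(4.9) = (4.9 - 8)/(4 - 8) = 0.775000
L_1(4.9) = (4.9 - 4)/(8 - 4) = 0.225000

P(4.9) = 12×L_0(4.9) + 0×L_1(4.9)
P(4.9) = 9.300000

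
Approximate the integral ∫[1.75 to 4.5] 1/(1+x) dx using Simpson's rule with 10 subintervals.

f(x) = 1/(1+x)
a = 1.75, b = 4.5, n = 10
h = (b - a)/n = 0.275000

Simpson's rule: (h/3)[f(x₀) + 4f(x₁) + 2f(x₂) + ... + f(xₙ)]

x_0 = 1.7500, f(x_0) = 0.363636, coefficient = 1
x_1 = 2.0250, f(x_1) = 0.330579, coefficient = 4
x_2 = 2.3000, f(x_2) = 0.303030, coefficient = 2
x_3 = 2.5750, f(x_3) = 0.279720, coefficient = 4
x_4 = 2.8500, f(x_4) = 0.259740, coefficient = 2
x_5 = 3.1250, f(x_5) = 0.242424, coefficient = 4
x_6 = 3.4000, f(x_6) = 0.227273, coefficient = 2
x_7 = 3.6750, f(x_7) = 0.213904, coefficient = 4
x_8 = 3.9500, f(x_8) = 0.202020, coefficient = 2
x_9 = 4.2250, f(x_9) = 0.191388, coefficient = 4
x_10 = 4.5000, f(x_10) = 0.181818, coefficient = 1

I ≈ (0.275000/3) × 7.561639 = 0.693150
Exact value: 0.693147
Error: 0.000003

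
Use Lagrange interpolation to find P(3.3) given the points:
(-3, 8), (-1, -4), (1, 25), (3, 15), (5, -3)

Lagrange interpolation formula:
P(x) = Σ yᵢ × Lᵢ(x)
where Lᵢ(x) = Π_{j≠i} (x - xⱼ)/(xᵢ - xⱼ)

L_0(3.3) = (3.3 - (-1))/(-3 - (-1)) × (3.3 - 1)/(-3 - 1) × (3.3 - 3)/(-3 - 3) × (3.3 - 5)/(-3 - 5) = -0.013135
L_1(3.3) = (3.3 - (-3))/(-1 - (-3)) × (3.3 - 1)/(-1 - 1) × (3.3 - 3)/(-1 - 3) × (3.3 - 5)/(-1 - 5) = 0.076978
L_2(3.3) = (3.3 - (-3))/(1 - (-3)) × (3.3 - (-1))/(1 - (-1)) × (3.3 - 3)/(1 - 3) × (3.3 - 5)/(1 - 5) = -0.215873
L_3(3.3) = (3.3 - (-3))/(3 - (-3)) × (3.3 - (-1))/(3 - (-1)) × (3.3 - 1)/(3 - 1) × (3.3 - 5)/(3 - 5) = 1.103353
L_4(3.3) = (3.3 - (-3))/(5 - (-3)) × (3.3 - (-1))/(5 - (-1)) × (3.3 - 1)/(5 - 1) × (3.3 - 3)/(5 - 3) = 0.048677

P(3.3) = 8×L_0(3.3) + (-4)×L_1(3.3) + 25×L_2(3.3) + 15×L_3(3.3) + (-3)×L_4(3.3)
P(3.3) = 10.594435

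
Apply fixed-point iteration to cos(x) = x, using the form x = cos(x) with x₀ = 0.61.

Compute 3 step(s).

Equation: cos(x) = x
Fixed-point form: x = cos(x)
x₀ = 0.61

x_1 = g(0.610000) = 0.819648
x_2 = g(0.819648) = 0.682479
x_3 = g(0.682479) = 0.776012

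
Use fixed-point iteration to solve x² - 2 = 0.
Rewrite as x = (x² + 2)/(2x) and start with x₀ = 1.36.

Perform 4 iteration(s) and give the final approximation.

Equation: x² - 2 = 0
Fixed-point form: x = (x² + 2)/(2x)
x₀ = 1.36

x_1 = g(1.360000) = 1.415294
x_2 = g(1.415294) = 1.414214
x_3 = g(1.414214) = 1.414214
x_4 = g(1.414214) = 1.414214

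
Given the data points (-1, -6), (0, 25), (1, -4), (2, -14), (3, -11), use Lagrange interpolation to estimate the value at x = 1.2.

Lagrange interpolation formula:
P(x) = Σ yᵢ × Lᵢ(x)
where Lᵢ(x) = Π_{j≠i} (x - xⱼ)/(xᵢ - xⱼ)

L_0(1.2) = (1.2 - 0)/(-1 - 0) × (1.2 - 1)/(-1 - 1) × (1.2 - 2)/(-1 - 2) × (1.2 - 3)/(-1 - 3) = 0.014400
L_1(1.2) = (1.2 - (-1))/(0 - (-1)) × (1.2 - 1)/(0 - 1) × (1.2 - 2)/(0 - 2) × (1.2 - 3)/(0 - 3) = -0.105600
L_2(1.2) = (1.2 - (-1))/(1 - (-1)) × (1.2 - 0)/(1 - 0) × (1.2 - 2)/(1 - 2) × (1.2 - 3)/(1 - 3) = 0.950400
L_3(1.2) = (1.2 - (-1))/(2 - (-1)) × (1.2 - 0)/(2 - 0) × (1.2 - 1)/(2 - 1) × (1.2 - 3)/(2 - 3) = 0.158400
L_4(1.2) = (1.2 - (-1))/(3 - (-1)) × (1.2 - 0)/(3 - 0) × (1.2 - 1)/(3 - 1) × (1.2 - 2)/(3 - 2) = -0.017600

P(1.2) = (-6)×L_0(1.2) + 25×L_1(1.2) + (-4)×L_2(1.2) + (-14)×L_3(1.2) + (-11)×L_4(1.2)
P(1.2) = -8.552000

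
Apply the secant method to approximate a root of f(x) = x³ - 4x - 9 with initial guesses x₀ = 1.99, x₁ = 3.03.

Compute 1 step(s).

f(x) = x³ - 4x - 9
x₀ = 1.99, x₁ = 3.03

Secant formula: x_{n+1} = x_n - f(x_n)(x_n - x_{n-1})/(f(x_n) - f(x_{n-1}))

Iteration 1:
  f(1.990000) = -9.079401
  f(3.030000) = 6.698127
  x_2 = 3.030000 - 6.698127×(3.030000 - 1.990000)/(6.698127 - (-9.079401))
       = 2.588483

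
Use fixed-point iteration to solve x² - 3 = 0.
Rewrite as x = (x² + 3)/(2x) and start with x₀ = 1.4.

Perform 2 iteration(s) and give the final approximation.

Equation: x² - 3 = 0
Fixed-point form: x = (x² + 3)/(2x)
x₀ = 1.4

x_1 = g(1.400000) = 1.771429
x_2 = g(1.771429) = 1.732488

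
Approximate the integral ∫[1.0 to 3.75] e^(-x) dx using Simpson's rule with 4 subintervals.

f(x) = e^(-x)
a = 1.0, b = 3.75, n = 4
h = (b - a)/n = 0.687500

Simpson's rule: (h/3)[f(x₀) + 4f(x₁) + 2f(x₂) + ... + f(xₙ)]

x_0 = 1.0000, f(x_0) = 0.367879, coefficient = 1
x_1 = 1.6875, f(x_1) = 0.184981, coefficient = 4
x_2 = 2.3750, f(x_2) = 0.093014, coefficient = 2
x_3 = 3.0625, f(x_3) = 0.046771, coefficient = 4
x_4 = 3.7500, f(x_4) = 0.023518, coefficient = 1

I ≈ (0.687500/3) × 1.504434 = 0.344766
Exact value: 0.344362
Error: 0.000404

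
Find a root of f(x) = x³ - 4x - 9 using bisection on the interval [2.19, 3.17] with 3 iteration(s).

f(x) = x³ - 4x - 9
Initial interval: [2.19, 3.17]

Iteration 1:
  c_1 = (2.190000 + 3.170000)/2 = 2.680000
  f(c_1) = f(2.680000) = -0.471168
  f(a) × f(c) ≥ 0, new interval: [2.680000, 3.170000]
Iteration 2:
  c_2 = (2.680000 + 3.170000)/2 = 2.925000
  f(c_2) = f(2.925000) = 4.325203
  f(a) × f(c) < 0, new interval: [2.680000, 2.925000]
Iteration 3:
  c_3 = (2.680000 + 2.925000)/2 = 2.802500
  f(c_3) = f(2.802500) = 1.800853
  f(a) × f(c) < 0, new interval: [2.680000, 2.802500]

After 3 iteration(s), the approximation is c_3 = 2.802500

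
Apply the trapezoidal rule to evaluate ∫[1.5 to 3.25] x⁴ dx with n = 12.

f(x) = x⁴
a = 1.5, b = 3.25, n = 12
h = (b - a)/n = 0.145833

Trapezoidal rule: (h/2)[f(x₀) + 2f(x₁) + 2f(x₂) + ... + f(xₙ)]

x_0 = 1.5000, f(x_0) = 5.062500, coefficient = 1
x_1 = 1.6458, f(x_1) = 7.337421, coefficient = 2
x_2 = 1.7917, f(x_2) = 10.304546, coefficient = 2
x_3 = 1.9375, f(x_3) = 14.091812, coefficient = 2
x_4 = 2.0833, f(x_4) = 18.838011, coefficient = 2
x_5 = 2.2292, f(x_5) = 24.692790, coefficient = 2
x_6 = 2.3750, f(x_6) = 31.816650, coefficient = 2
x_7 = 2.5208, f(x_7) = 40.380950, coefficient = 2
x_8 = 2.6667, f(x_8) = 50.567901, coefficient = 2
x_9 = 2.8125, f(x_9) = 62.570572, coefficient = 2
x_10 = 2.9583, f(x_10) = 76.592885, coefficient = 2
x_11 = 3.1042, f(x_11) = 92.849619, coefficient = 2
x_12 = 3.2500, f(x_12) = 111.566406, coefficient = 1

I ≈ (0.145833/2) × 976.715220 = 71.218818
Exact value: 70.999414
Error: 0.219404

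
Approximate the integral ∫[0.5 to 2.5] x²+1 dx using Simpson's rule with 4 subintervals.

f(x) = x²+1
a = 0.5, b = 2.5, n = 4
h = (b - a)/n = 0.500000

Simpson's rule: (h/3)[f(x₀) + 4f(x₁) + 2f(x₂) + ... + f(xₙ)]

x_0 = 0.5000, f(x_0) = 1.250000, coefficient = 1
x_1 = 1.0000, f(x_1) = 2.000000, coefficient = 4
x_2 = 1.5000, f(x_2) = 3.250000, coefficient = 2
x_3 = 2.0000, f(x_3) = 5.000000, coefficient = 4
x_4 = 2.5000, f(x_4) = 7.250000, coefficient = 1

I ≈ (0.500000/3) × 43.000000 = 7.166667
Exact value: 7.166667
Error: 0.000000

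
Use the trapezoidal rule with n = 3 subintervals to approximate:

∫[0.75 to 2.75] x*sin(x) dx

f(x) = x*sin(x)
a = 0.75, b = 2.75, n = 3
h = (b - a)/n = 0.666667

Trapezoidal rule: (h/2)[f(x₀) + 2f(x₁) + 2f(x₂) + ... + f(xₙ)]

x_0 = 0.7500, f(x_0) = 0.511229, coefficient = 1
x_1 = 1.4167, f(x_1) = 1.399873, coefficient = 2
x_2 = 2.0833, f(x_2) = 1.815632, coefficient = 2
x_3 = 2.7500, f(x_3) = 1.049568, coefficient = 1

I ≈ (0.666667/2) × 7.991806 = 2.663935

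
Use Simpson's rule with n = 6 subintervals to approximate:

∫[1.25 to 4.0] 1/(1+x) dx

f(x) = 1/(1+x)
a = 1.25, b = 4.0, n = 6
h = (b - a)/n = 0.458333

Simpson's rule: (h/3)[f(x₀) + 4f(x₁) + 2f(x₂) + ... + f(xₙ)]

x_0 = 1.2500, f(x_0) = 0.444444, coefficient = 1
x_1 = 1.7083, f(x_1) = 0.369231, coefficient = 4
x_2 = 2.1667, f(x_2) = 0.315789, coefficient = 2
x_3 = 2.6250, f(x_3) = 0.275862, coefficient = 4
x_4 = 3.0833, f(x_4) = 0.244898, coefficient = 2
x_5 = 3.5417, f(x_5) = 0.220183, coefficient = 4
x_6 = 4.0000, f(x_6) = 0.200000, coefficient = 1

I ≈ (0.458333/3) × 5.226925 = 0.798558
Exact value: 0.798508
Error: 0.000050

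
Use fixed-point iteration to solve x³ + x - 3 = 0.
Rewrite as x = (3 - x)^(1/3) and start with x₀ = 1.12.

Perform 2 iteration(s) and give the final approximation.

Equation: x³ + x - 3 = 0
Fixed-point form: x = (3 - x)^(1/3)
x₀ = 1.12

x_1 = g(1.120000) = 1.234201
x_2 = g(1.234201) = 1.208687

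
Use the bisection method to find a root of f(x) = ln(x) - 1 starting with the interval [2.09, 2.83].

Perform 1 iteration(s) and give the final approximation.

f(x) = ln(x) - 1
Initial interval: [2.09, 2.83]

Iteration 1:
  c_1 = (2.090000 + 2.830000)/2 = 2.460000
  f(c_1) = f(2.460000) = -0.099839
  f(a) × f(c) ≥ 0, new interval: [2.460000, 2.830000]

After 1 iteration(s), the approximation is c_1 = 2.460000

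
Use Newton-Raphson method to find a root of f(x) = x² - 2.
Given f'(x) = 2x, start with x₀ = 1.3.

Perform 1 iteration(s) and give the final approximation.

f(x) = x² - 2
f'(x) = 2x
x₀ = 1.3

Newton-Raphson formula: x_{n+1} = x_n - f(x_n)/f'(x_n)

Iteration 1:
  f(1.300000) = -0.310000
  f'(1.300000) = 2.600000
  x_1 = 1.300000 - (-0.310000)/2.600000 = 1.419231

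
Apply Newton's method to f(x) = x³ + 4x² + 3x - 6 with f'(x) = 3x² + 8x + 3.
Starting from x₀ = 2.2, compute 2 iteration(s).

f(x) = x³ + 4x² + 3x - 6
f'(x) = 3x² + 8x + 3
x₀ = 2.2

Newton-Raphson formula: x_{n+1} = x_n - f(x_n)/f'(x_n)

Iteration 1:
  f(2.200000) = 30.608000
  f'(2.200000) = 35.120000
  x_1 = 2.200000 - 30.608000/35.120000 = 1.328474
Iteration 2:
  f(1.328474) = 7.389339
  f'(1.328474) = 18.922318
  x_2 = 1.328474 - 7.389339/18.922318 = 0.937965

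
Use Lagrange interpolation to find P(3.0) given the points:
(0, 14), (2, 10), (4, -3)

Lagrange interpolation formula:
P(x) = Σ yᵢ × Lᵢ(x)
where Lᵢ(x) = Π_{j≠i} (x - xⱼ)/(xᵢ - xⱼ)

L_0(3.0) = (3.0 - 2)/(0 - 2) × (3.0 - 4)/(0 - 4) = -0.125000
L_1(3.0) = (3.0 - 0)/(2 - 0) × (3.0 - 4)/(2 - 4) = 0.750000
L_2(3.0) = (3.0 - 0)/(4 - 0) × (3.0 - 2)/(4 - 2) = 0.375000

P(3.0) = 14×L_0(3.0) + 10×L_1(3.0) + (-3)×L_2(3.0)
P(3.0) = 4.625000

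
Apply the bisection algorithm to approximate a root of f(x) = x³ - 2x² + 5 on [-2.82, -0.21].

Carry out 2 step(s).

f(x) = x³ - 2x² + 5
Initial interval: [-2.82, -0.21]

Iteration 1:
  c_1 = (-2.820000 + (-0.210000))/2 = -1.515000
  f(c_1) = f(-1.515000) = -3.067716
  f(a) × f(c) ≥ 0, new interval: [-1.515000, -0.210000]
Iteration 2:
  c_2 = (-1.515000 + (-0.210000))/2 = -0.862500
  f(c_2) = f(-0.862500) = 2.870568
  f(a) × f(c) < 0, new interval: [-1.515000, -0.862500]

After 2 iteration(s), the approximation is c_2 = -0.862500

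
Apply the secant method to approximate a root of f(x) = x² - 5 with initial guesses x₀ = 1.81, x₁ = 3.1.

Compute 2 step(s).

f(x) = x² - 5
x₀ = 1.81, x₁ = 3.1

Secant formula: x_{n+1} = x_n - f(x_n)(x_n - x_{n-1})/(f(x_n) - f(x_{n-1}))

Iteration 1:
  f(1.810000) = -1.723900
  f(3.100000) = 4.610000
  x_2 = 3.100000 - 4.610000×(3.100000 - 1.810000)/(4.610000 - (-1.723900))
       = 2.161100
Iteration 2:
  f(3.100000) = 4.610000
  f(2.161100) = -0.329648
  x_3 = 2.161100 - (-0.329648)×(2.161100 - 3.100000)/(-0.329648 - 4.610000)
       = 2.223757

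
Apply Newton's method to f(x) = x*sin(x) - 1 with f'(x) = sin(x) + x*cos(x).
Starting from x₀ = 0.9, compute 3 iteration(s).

f(x) = x*sin(x) - 1
f'(x) = sin(x) + x*cos(x)
x₀ = 0.9

Newton-Raphson formula: x_{n+1} = x_n - f(x_n)/f'(x_n)

Iteration 1:
  f(0.900000) = -0.295006
  f'(0.900000) = 1.342776
  x_1 = 0.900000 - (-0.295006)/1.342776 = 1.119698
Iteration 2:
  f(1.119698) = 0.007694
  f'(1.119698) = 1.388106
  x_2 = 1.119698 - 0.007694/1.388106 = 1.114156
Iteration 3:
  f(1.114156) = -0.000002
  f'(1.114156) = 1.388810
  x_3 = 1.114156 - (-0.000002)/1.388810 = 1.114157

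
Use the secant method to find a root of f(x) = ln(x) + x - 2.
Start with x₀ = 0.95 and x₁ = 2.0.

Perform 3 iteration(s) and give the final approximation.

f(x) = ln(x) + x - 2
x₀ = 0.95, x₁ = 2.0

Secant formula: x_{n+1} = x_n - f(x_n)(x_n - x_{n-1})/(f(x_n) - f(x_{n-1}))

Iteration 1:
  f(0.950000) = -1.101293
  f(2.000000) = 0.693147
  x_2 = 2.000000 - 0.693147×(2.000000 - 0.950000)/(0.693147 - (-1.101293))
       = 1.594411
Iteration 2:
  f(2.000000) = 0.693147
  f(1.594411) = 0.060916
  x_3 = 1.594411 - 0.060916×(1.594411 - 2.000000)/(0.060916 - 0.693147)
       = 1.555333
Iteration 3:
  f(1.594411) = 0.060916
  f(1.555333) = -0.002978
  x_4 = 1.555333 - (-0.002978)×(1.555333 - 1.594411)/(-0.002978 - 0.060916)
       = 1.557154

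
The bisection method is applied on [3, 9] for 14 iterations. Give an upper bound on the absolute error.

Bisection error bound: |error| ≤ (b-a)/2^n
|error| ≤ (9 - 3)/2^14 = 6/2^14
|error| ≤ 0.0003662109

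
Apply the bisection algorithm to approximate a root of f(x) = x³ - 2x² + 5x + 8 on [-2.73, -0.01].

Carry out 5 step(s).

f(x) = x³ - 2x² + 5x + 8
Initial interval: [-2.73, -0.01]

Iteration 1:
  c_1 = (-2.730000 + (-0.010000))/2 = -1.370000
  f(c_1) = f(-1.370000) = -5.175153
  f(a) × f(c) ≥ 0, new interval: [-1.370000, -0.010000]
Iteration 2:
  c_2 = (-1.370000 + (-0.010000))/2 = -0.690000
  f(c_2) = f(-0.690000) = 3.269291
  f(a) × f(c) < 0, new interval: [-1.370000, -0.690000]
Iteration 3:
  c_3 = (-1.370000 + (-0.690000))/2 = -1.030000
  f(c_3) = f(-1.030000) = -0.364527
  f(a) × f(c) ≥ 0, new interval: [-1.030000, -0.690000]
Iteration 4:
  c_4 = (-1.030000 + (-0.690000))/2 = -0.860000
  f(c_4) = f(-0.860000) = 1.584744
  f(a) × f(c) < 0, new interval: [-1.030000, -0.860000]
Iteration 5:
  c_5 = (-1.030000 + (-0.860000))/2 = -0.945000
  f(c_5) = f(-0.945000) = 0.645041
  f(a) × f(c) < 0, new interval: [-1.030000, -0.945000]

After 5 iteration(s), the approximation is c_5 = -0.945000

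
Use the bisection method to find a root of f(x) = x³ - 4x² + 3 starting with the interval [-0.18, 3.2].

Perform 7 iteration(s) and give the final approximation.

f(x) = x³ - 4x² + 3
Initial interval: [-0.18, 3.2]

Iteration 1:
  c_1 = (-0.180000 + 3.200000)/2 = 1.510000
  f(c_1) = f(1.510000) = -2.677449
  f(a) × f(c) < 0, new interval: [-0.180000, 1.510000]
Iteration 2:
  c_2 = (-0.180000 + 1.510000)/2 = 0.665000
  f(c_2) = f(0.665000) = 1.525180
  f(a) × f(c) ≥ 0, new interval: [0.665000, 1.510000]
Iteration 3:
  c_3 = (0.665000 + 1.510000)/2 = 1.087500
  f(c_3) = f(1.087500) = -0.444486
  f(a) × f(c) < 0, new interval: [0.665000, 1.087500]
Iteration 4:
  c_4 = (0.665000 + 1.087500)/2 = 0.876250
  f(c_4) = f(0.876250) = 0.601541
  f(a) × f(c) ≥ 0, new interval: [0.876250, 1.087500]
Iteration 5:
  c_5 = (0.876250 + 1.087500)/2 = 0.981875
  f(c_5) = f(0.981875) = 0.090291
  f(a) × f(c) ≥ 0, new interval: [0.981875, 1.087500]
Iteration 6:
  c_6 = (0.981875 + 1.087500)/2 = 1.034687
  f(c_6) = f(1.034687) = -0.174599
  f(a) × f(c) < 0, new interval: [0.981875, 1.034687]
Iteration 7:
  c_7 = (0.981875 + 1.034687)/2 = 1.008281
  f(c_7) = f(1.008281) = -0.041474
  f(a) × f(c) < 0, new interval: [0.981875, 1.008281]

After 7 iteration(s), the approximation is c_7 = 1.008281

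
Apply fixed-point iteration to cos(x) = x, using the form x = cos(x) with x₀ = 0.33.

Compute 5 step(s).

Equation: cos(x) = x
Fixed-point form: x = cos(x)
x₀ = 0.33

x_1 = g(0.330000) = 0.946042
x_2 = g(0.946042) = 0.584898
x_3 = g(0.584898) = 0.833769
x_4 = g(0.833769) = 0.672090
x_5 = g(0.672090) = 0.782522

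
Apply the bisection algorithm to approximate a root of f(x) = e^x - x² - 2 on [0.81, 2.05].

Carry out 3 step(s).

f(x) = e^x - x² - 2
Initial interval: [0.81, 2.05]

Iteration 1:
  c_1 = (0.810000 + 2.050000)/2 = 1.430000
  f(c_1) = f(1.430000) = 0.133799
  f(a) × f(c) < 0, new interval: [0.810000, 1.430000]
Iteration 2:
  c_2 = (0.810000 + 1.430000)/2 = 1.120000
  f(c_2) = f(1.120000) = -0.189546
  f(a) × f(c) ≥ 0, new interval: [1.120000, 1.430000]
Iteration 3:
  c_3 = (1.120000 + 1.430000)/2 = 1.275000
  f(c_3) = f(1.275000) = -0.046924
  f(a) × f(c) ≥ 0, new interval: [1.275000, 1.430000]

After 3 iteration(s), the approximation is c_3 = 1.275000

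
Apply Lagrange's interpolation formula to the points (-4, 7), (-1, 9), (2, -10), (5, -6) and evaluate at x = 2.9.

Lagrange interpolation formula:
P(x) = Σ yᵢ × Lᵢ(x)
where Lᵢ(x) = Π_{j≠i} (x - xⱼ)/(xᵢ - xⱼ)

L_0(2.9) = (2.9 - (-1))/(-4 - (-1)) × (2.9 - 2)/(-4 - 2) × (2.9 - 5)/(-4 - 5) = 0.045500
L_1(2.9) = (2.9 - (-4))/(-1 - (-4)) × (2.9 - 2)/(-1 - 2) × (2.9 - 5)/(-1 - 5) = -0.241500
L_2(2.9) = (2.9 - (-4))/(2 - (-4)) × (2.9 - (-1))/(2 - (-1)) × (2.9 - 5)/(2 - 5) = 1.046500
L_3(2.9) = (2.9 - (-4))/(5 - (-4)) × (2.9 - (-1))/(5 - (-1)) × (2.9 - 2)/(5 - 2) = 0.149500

P(2.9) = 7×L_0(2.9) + 9×L_1(2.9) + (-10)×L_2(2.9) + (-6)×L_3(2.9)
P(2.9) = -13.217000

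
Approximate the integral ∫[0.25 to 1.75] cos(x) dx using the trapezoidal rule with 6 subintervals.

f(x) = cos(x)
a = 0.25, b = 1.75, n = 6
h = (b - a)/n = 0.250000

Trapezoidal rule: (h/2)[f(x₀) + 2f(x₁) + 2f(x₂) + ... + f(xₙ)]

x_0 = 0.2500, f(x_0) = 0.968912, coefficient = 1
x_1 = 0.5000, f(x_1) = 0.877583, coefficient = 2
x_2 = 0.7500, f(x_2) = 0.731689, coefficient = 2
x_3 = 1.0000, f(x_3) = 0.540302, coefficient = 2
x_4 = 1.2500, f(x_4) = 0.315322, coefficient = 2
x_5 = 1.5000, f(x_5) = 0.070737, coefficient = 2
x_6 = 1.7500, f(x_6) = -0.178246, coefficient = 1

I ≈ (0.250000/2) × 5.861933 = 0.732742
Exact value: 0.736582
Error: 0.003840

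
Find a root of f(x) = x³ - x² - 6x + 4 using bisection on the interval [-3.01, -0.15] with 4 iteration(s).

f(x) = x³ - x² - 6x + 4
Initial interval: [-3.01, -0.15]

Iteration 1:
  c_1 = (-3.010000 + (-0.150000))/2 = -1.580000
  f(c_1) = f(-1.580000) = 7.039288
  f(a) × f(c) < 0, new interval: [-3.010000, -1.580000]
Iteration 2:
  c_2 = (-3.010000 + (-1.580000))/2 = -2.295000
  f(c_2) = f(-2.295000) = 0.415153
  f(a) × f(c) < 0, new interval: [-3.010000, -2.295000]
Iteration 3:
  c_3 = (-3.010000 + (-2.295000))/2 = -2.652500
  f(c_3) = f(-2.652500) = -5.783100
  f(a) × f(c) ≥ 0, new interval: [-2.652500, -2.295000]
Iteration 4:
  c_4 = (-2.652500 + (-2.295000))/2 = -2.473750
  f(c_4) = f(-2.473750) = -2.414901
  f(a) × f(c) ≥ 0, new interval: [-2.473750, -2.295000]

After 4 iteration(s), the approximation is c_4 = -2.473750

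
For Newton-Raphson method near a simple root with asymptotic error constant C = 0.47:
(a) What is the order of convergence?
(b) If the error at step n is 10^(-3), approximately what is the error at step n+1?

(a) Newton-Raphson has quadratic (order 2) convergence near simple roots.
    This means |e_{n+1}| ≈ C|e_n|².

(b) With |e_n| = 10^(-3) and C = 0.47:
    |e_{n+1}| ≈ 0.47 × (10^(-3))² = 0.47 × 10^(-6)

(a) 2 (quadratic); (b) |e_{n+1}| ≈ 4.700e-07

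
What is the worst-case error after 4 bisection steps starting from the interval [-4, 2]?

Bisection error bound: |error| ≤ (b-a)/2^n
|error| ≤ (2 - (-4))/2^4 = 6/2^4
|error| ≤ 0.3750000000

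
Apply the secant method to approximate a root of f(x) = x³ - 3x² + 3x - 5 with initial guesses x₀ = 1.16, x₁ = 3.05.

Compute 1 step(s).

f(x) = x³ - 3x² + 3x - 5
x₀ = 1.16, x₁ = 3.05

Secant formula: x_{n+1} = x_n - f(x_n)(x_n - x_{n-1})/(f(x_n) - f(x_{n-1}))

Iteration 1:
  f(1.160000) = -3.995904
  f(3.050000) = 4.615125
  x_2 = 3.050000 - 4.615125×(3.050000 - 1.160000)/(4.615125 - (-3.995904))
       = 2.037045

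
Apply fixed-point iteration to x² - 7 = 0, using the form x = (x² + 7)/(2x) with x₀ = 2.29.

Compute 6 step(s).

Equation: x² - 7 = 0
Fixed-point form: x = (x² + 7)/(2x)
x₀ = 2.29

x_1 = g(2.290000) = 2.673384
x_2 = g(2.673384) = 2.645894
x_3 = g(2.645894) = 2.645751
x_4 = g(2.645751) = 2.645751
x_5 = g(2.645751) = 2.645751
x_6 = g(2.645751) = 2.645751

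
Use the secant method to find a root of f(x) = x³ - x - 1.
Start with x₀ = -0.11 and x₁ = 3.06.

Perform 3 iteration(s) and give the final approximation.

f(x) = x³ - x - 1
x₀ = -0.11, x₁ = 3.06

Secant formula: x_{n+1} = x_n - f(x_n)(x_n - x_{n-1})/(f(x_n) - f(x_{n-1}))

Iteration 1:
  f(-0.110000) = -0.891331
  f(3.060000) = 24.592616
  x_2 = 3.060000 - 24.592616×(3.060000 - (-0.110000))/(24.592616 - (-0.891331))
       = 0.000874
Iteration 2:
  f(3.060000) = 24.592616
  f(0.000874) = -1.000874
  x_3 = 0.000874 - (-1.000874)×(0.000874 - 3.060000)/(-1.000874 - 24.592616)
       = 0.120506
Iteration 3:
  f(0.000874) = -1.000874
  f(0.120506) = -1.118757
  x_4 = 0.120506 - (-1.118757)×(0.120506 - 0.000874)/(-1.118757 - (-1.000874))
       = -1.014858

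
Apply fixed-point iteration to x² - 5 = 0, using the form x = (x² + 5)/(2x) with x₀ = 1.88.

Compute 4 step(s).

Equation: x² - 5 = 0
Fixed-point form: x = (x² + 5)/(2x)
x₀ = 1.88

x_1 = g(1.880000) = 2.269787
x_2 = g(2.269787) = 2.236318
x_3 = g(2.236318) = 2.236068
x_4 = g(2.236068) = 2.236068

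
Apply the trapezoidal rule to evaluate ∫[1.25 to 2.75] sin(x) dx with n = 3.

f(x) = sin(x)
a = 1.25, b = 2.75, n = 3
h = (b - a)/n = 0.500000

Trapezoidal rule: (h/2)[f(x₀) + 2f(x₁) + 2f(x₂) + ... + f(xₙ)]

x_0 = 1.2500, f(x_0) = 0.948985, coefficient = 1
x_1 = 1.7500, f(x_1) = 0.983986, coefficient = 2
x_2 = 2.2500, f(x_2) = 0.778073, coefficient = 2
x_3 = 2.7500, f(x_3) = 0.381661, coefficient = 1

I ≈ (0.500000/2) × 4.854764 = 1.213691
Exact value: 1.239625
Error: 0.025934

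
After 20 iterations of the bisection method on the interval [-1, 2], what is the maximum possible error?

Bisection error bound: |error| ≤ (b-a)/2^n
|error| ≤ (2 - (-1))/2^20 = 3/2^20
|error| ≤ 0.0000028610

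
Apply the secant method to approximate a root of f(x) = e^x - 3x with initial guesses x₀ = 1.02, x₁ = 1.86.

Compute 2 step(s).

f(x) = e^x - 3x
x₀ = 1.02, x₁ = 1.86

Secant formula: x_{n+1} = x_n - f(x_n)(x_n - x_{n-1})/(f(x_n) - f(x_{n-1}))

Iteration 1:
  f(1.020000) = -0.286805
  f(1.860000) = 0.843737
  x_2 = 1.860000 - 0.843737×(1.860000 - 1.020000)/(0.843737 - (-0.286805))
       = 1.233098
Iteration 2:
  f(1.860000) = 0.843737
  f(1.233098) = -0.267449
  x_3 = 1.233098 - (-0.267449)×(1.233098 - 1.860000)/(-0.267449 - 0.843737)
       = 1.383986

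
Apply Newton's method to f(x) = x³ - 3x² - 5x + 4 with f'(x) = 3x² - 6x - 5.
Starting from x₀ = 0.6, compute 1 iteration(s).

f(x) = x³ - 3x² - 5x + 4
f'(x) = 3x² - 6x - 5
x₀ = 0.6

Newton-Raphson formula: x_{n+1} = x_n - f(x_n)/f'(x_n)

Iteration 1:
  f(0.600000) = 0.136000
  f'(0.600000) = -7.520000
  x_1 = 0.600000 - 0.136000/(-7.520000) = 0.618085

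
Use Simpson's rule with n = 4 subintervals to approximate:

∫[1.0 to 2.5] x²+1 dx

f(x) = x²+1
a = 1.0, b = 2.5, n = 4
h = (b - a)/n = 0.375000

Simpson's rule: (h/3)[f(x₀) + 4f(x₁) + 2f(x₂) + ... + f(xₙ)]

x_0 = 1.0000, f(x_0) = 2.000000, coefficient = 1
x_1 = 1.3750, f(x_1) = 2.890625, coefficient = 4
x_2 = 1.7500, f(x_2) = 4.062500, coefficient = 2
x_3 = 2.1250, f(x_3) = 5.515625, coefficient = 4
x_4 = 2.5000, f(x_4) = 7.250000, coefficient = 1

I ≈ (0.375000/3) × 51.000000 = 6.375000
Exact value: 6.375000
Error: 0.000000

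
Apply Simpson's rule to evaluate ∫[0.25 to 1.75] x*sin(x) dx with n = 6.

f(x) = x*sin(x)
a = 0.25, b = 1.75, n = 6
h = (b - a)/n = 0.250000

Simpson's rule: (h/3)[f(x₀) + 4f(x₁) + 2f(x₂) + ... + f(xₙ)]

x_0 = 0.2500, f(x_0) = 0.061851, coefficient = 1
x_1 = 0.5000, f(x_1) = 0.239713, coefficient = 4
x_2 = 0.7500, f(x_2) = 0.511229, coefficient = 2
x_3 = 1.0000, f(x_3) = 0.841471, coefficient = 4
x_4 = 1.2500, f(x_4) = 1.186231, coefficient = 2
x_5 = 1.5000, f(x_5) = 1.496242, coefficient = 4
x_6 = 1.7500, f(x_6) = 1.721975, coefficient = 1

I ≈ (0.250000/3) × 15.488451 = 1.290704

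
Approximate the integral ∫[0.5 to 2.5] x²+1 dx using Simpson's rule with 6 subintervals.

f(x) = x²+1
a = 0.5, b = 2.5, n = 6
h = (b - a)/n = 0.333333

Simpson's rule: (h/3)[f(x₀) + 4f(x₁) + 2f(x₂) + ... + f(xₙ)]

x_0 = 0.5000, f(x_0) = 1.250000, coefficient = 1
x_1 = 0.8333, f(x_1) = 1.694444, coefficient = 4
x_2 = 1.1667, f(x_2) = 2.361111, coefficient = 2
x_3 = 1.5000, f(x_3) = 3.250000, coefficient = 4
x_4 = 1.8333, f(x_4) = 4.361111, coefficient = 2
x_5 = 2.1667, f(x_5) = 5.694444, coefficient = 4
x_6 = 2.5000, f(x_6) = 7.250000, coefficient = 1

I ≈ (0.333333/3) × 64.500000 = 7.166667
Exact value: 7.166667
Error: 0.000000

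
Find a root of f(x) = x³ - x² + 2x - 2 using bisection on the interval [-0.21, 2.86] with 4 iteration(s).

f(x) = x³ - x² + 2x - 2
Initial interval: [-0.21, 2.86]

Iteration 1:
  c_1 = (-0.210000 + 2.860000)/2 = 1.325000
  f(c_1) = f(1.325000) = 1.220578
  f(a) × f(c) < 0, new interval: [-0.210000, 1.325000]
Iteration 2:
  c_2 = (-0.210000 + 1.325000)/2 = 0.557500
  f(c_2) = f(0.557500) = -1.022532
  f(a) × f(c) ≥ 0, new interval: [0.557500, 1.325000]
Iteration 3:
  c_3 = (0.557500 + 1.325000)/2 = 0.941250
  f(c_3) = f(0.941250) = -0.169550
  f(a) × f(c) ≥ 0, new interval: [0.941250, 1.325000]
Iteration 4:
  c_4 = (0.941250 + 1.325000)/2 = 1.133125
  f(c_4) = f(1.133125) = 0.437179
  f(a) × f(c) < 0, new interval: [0.941250, 1.133125]

After 4 iteration(s), the approximation is c_4 = 1.133125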